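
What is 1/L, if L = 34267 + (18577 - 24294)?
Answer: 1/28550 ≈ 3.5026e-5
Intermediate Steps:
L = 28550 (L = 34267 - 5717 = 28550)
1/L = 1/28550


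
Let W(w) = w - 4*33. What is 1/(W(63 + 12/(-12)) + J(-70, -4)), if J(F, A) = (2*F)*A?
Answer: 1/490 ≈ 0.0020408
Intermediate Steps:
J(F, A) = 2*A*F
W(w) = -132 + w (W(w) = w - 132 = -132 + w)
1/(W(63 + 12/(-12)) + J(-70, -4)) = 1/((-132 + (63 + 12/(-12))) + 2*(-4)*(-70)) = 1/((-132 + (63 + 12*(-1/12))) + 560) = 1/((-132 + (63 - 1)) + 560) = 1/((-132 + 62) + 560) = 1/(-70 + 560) = 1/490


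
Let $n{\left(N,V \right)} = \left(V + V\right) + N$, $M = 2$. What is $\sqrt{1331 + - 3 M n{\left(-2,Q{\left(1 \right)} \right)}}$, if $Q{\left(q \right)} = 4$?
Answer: $\sqrt{1295} \approx 35.986$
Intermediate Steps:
$n{\left(N,V \right)} = N + 2 V$ ($n{\left(N,V \right)} = 2 V + N = N + 2 V$)
$\sqrt{1331 + - 3 M n{\left(-2,Q{\left(1 \right)} \right)}} = \sqrt{1331 + \left(-3\right) 2 \left(-2 + 2 \cdot 4\right)} = \sqrt{1331 - 6 \left(-2 + 8\right)} = \sqrt{1331 - 36} = \sqrt{1295}$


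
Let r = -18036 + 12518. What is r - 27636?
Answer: -33154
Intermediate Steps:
r = -5518
r - 27636 = -5518 - 27636 = -33154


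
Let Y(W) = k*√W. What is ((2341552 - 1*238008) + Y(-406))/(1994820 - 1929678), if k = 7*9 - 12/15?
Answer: 1051772/32571 + 311*I*√406/325710 ≈ 32.292 + 0.019239*I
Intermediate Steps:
k = 311/5 (k = 63 - 12*1/15 = 63 - ⅘ = 311/5 ≈ 62.200)
Y(W) = 311*√W/5
((2341552 - 1*238008) + Y(-406))/(1994820 - 1929678) = ((2341552 - 1*238008) + 311*√(-406)/5)/(1994820 - 1929678) = ((2341552 - 238008) + 311*(I*√406)/5)/65142 = (2103544 + 311*I*√406/5)*(1/65142) = 1051772/32571 + 311*I*√406/325710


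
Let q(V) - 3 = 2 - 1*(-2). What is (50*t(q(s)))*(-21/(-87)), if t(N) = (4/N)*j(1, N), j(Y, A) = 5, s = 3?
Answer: 1000/29 ≈ 34.483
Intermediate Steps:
q(V) = 7 (q(V) = 3 + (2 - 1*(-2)) = 3 + (2 + 2) = 3 + 4 = 7)
t(N) = 20/N (t(N) = (4/N)*5 = 20/N)
(50*t(q(s)))*(-21/(-87)) = (50*(20/7))*(-21/(-87)) = (50*(20*(⅐)))*(-21*(-1/87)) = (50*(20/7))*(7/29) = (1000/7)*(7/29) = 1000/29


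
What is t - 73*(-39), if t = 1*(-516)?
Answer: 2331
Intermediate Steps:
t = -516
t - 73*(-39) = -516 - 73*(-39) = -516 + 2847 = 2331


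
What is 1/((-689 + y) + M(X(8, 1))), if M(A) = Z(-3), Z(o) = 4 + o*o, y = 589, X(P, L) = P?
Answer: -1/87 ≈ -0.011494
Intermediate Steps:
Z(o) = 4 + o²
M(A) = 13 (M(A) = 4 + (-3)² = 4 + 9 = 13)
1/((-689 + y) + M(X(8, 1))) = 1/((-689 + 589) + 13) = 1/(-100 + 13) = 1/(-87) = -1/87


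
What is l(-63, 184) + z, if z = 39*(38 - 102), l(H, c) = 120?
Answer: -2376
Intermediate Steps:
z = -2496 (z = 39*(-64) = -2496)
l(-63, 184) + z = 120 - 2496 = -2376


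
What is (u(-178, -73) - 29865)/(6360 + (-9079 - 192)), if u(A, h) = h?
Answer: 29938/2911 ≈ 10.284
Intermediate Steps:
(u(-178, -73) - 29865)/(6360 + (-9079 - 192)) = (-73 - 29865)/(6360 + (-9079 - 192)) = -29938/(6360 - 9271) = -29938/(-2911) = -29938*(-1/2911) = 29938/2911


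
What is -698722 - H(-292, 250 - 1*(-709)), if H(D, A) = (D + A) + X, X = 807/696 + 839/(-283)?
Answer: -45918965663/65656 ≈ -6.9939e+5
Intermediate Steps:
X = -118521/65656 (X = 807*(1/696) + 839*(-1/283) = 269/232 - 839/283 = -118521/65656 ≈ -1.8052)
H(D, A) = -118521/65656 + A + D (H(D, A) = (D + A) - 118521/65656 = (A + D) - 118521/65656 = -118521/65656 + A + D)
-698722 - H(-292, 250 - 1*(-709)) = -698722 - (-118521/65656 + (250 - 1*(-709)) - 292) = -698722 - (-118521/65656 + (250 + 709) - 292) = -698722 - (-118521/65656 + 959 - 292) = -698722 - 1*43674031/65656 = -698722 - 43674031/65656 = -45918965663/65656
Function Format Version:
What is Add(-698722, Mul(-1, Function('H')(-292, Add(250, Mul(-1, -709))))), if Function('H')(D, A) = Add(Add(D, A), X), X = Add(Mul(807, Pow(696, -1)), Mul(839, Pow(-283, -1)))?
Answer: Rational(-45918965663, 65656) ≈ -6.9939e+5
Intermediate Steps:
X = Rational(-118521, 65656) (X = Add(Mul(807, Rational(1, 696)), Mul(839, Rational(-1, 283))) = Add(Rational(269, 232), Rational(-839, 283)) = Rational(-118521, 65656) ≈ -1.8052)
Function('H')(D, A) = Add(Rational(-118521, 65656), A, D) (Function('H')(D, A) = Add(Add(D, A), Rational(-118521, 65656)) = Add(Add(A, D), Rational(-118521, 65656)) = Add(Rational(-118521, 65656), A, D))
Add(-698722, Mul(-1, Function('H')(-292, Add(250, Mul(-1, -709))))) = Add(-698722, Mul(-1, Add(Rational(-118521, 65656), Add(250, Mul(-1, -709)), -292))) = Add(-698722, Mul(-1, Add(Rational(-118521, 65656), Add(250, 709), -292))) = Add(-698722, Mul(-1, Add(Rational(-118521, 65656), 959, -292))) = Add(-698722, Mul(-1, Rational(43674031, 65656))) = Add(-698722, Rational(-43674031, 65656)) = Rational(-45918965663, 65656)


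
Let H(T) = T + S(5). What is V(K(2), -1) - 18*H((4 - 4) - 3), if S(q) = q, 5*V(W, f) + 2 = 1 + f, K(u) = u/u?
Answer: -182/5 ≈ -36.400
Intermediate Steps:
K(u) = 1
V(W, f) = -⅕ + f/5 (V(W, f) = -⅖ + (1 + f)/5 = -⅖ + (⅕ + f/5) = -⅕ + f/5)
H(T) = 5 + T (H(T) = T + 5 = 5 + T)
V(K(2), -1) - 18*H((4 - 4) - 3) = (-⅕ + (⅕)*(-1)) - 18*(5 + ((4 - 4) - 3)) = (-⅕ - ⅕) - 18*(5 + (0 - 3)) = -⅖ - 18*(5 - 3) = -⅖ - 18*2 = -⅖ - 36 = -182/5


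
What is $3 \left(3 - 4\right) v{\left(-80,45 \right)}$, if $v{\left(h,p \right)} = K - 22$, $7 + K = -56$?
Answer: $255$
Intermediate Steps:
$K = -63$ ($K = -7 - 56 = -63$)
$v{\left(h,p \right)} = -85$ ($v{\left(h,p \right)} = -63 - 22 = -85$)
$3 \left(3 - 4\right) v{\left(-80,45 \right)} = 3 \left(3 - 4\right) \left(-85\right) = 3 \left(-1\right) \left(-85\right) = \left(-3\right) \left(-85\right) = 255$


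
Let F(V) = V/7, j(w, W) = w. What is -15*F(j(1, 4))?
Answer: -15/7 ≈ -2.1429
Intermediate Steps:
F(V) = V/7 (F(V) = V*(⅐) = V/7)
-15*F(j(1, 4)) = -15/7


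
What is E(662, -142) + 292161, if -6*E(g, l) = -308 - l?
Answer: 876566/3 ≈ 2.9219e+5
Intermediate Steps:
E(g, l) = 154/3 + l/6 (E(g, l) = -(-308 - l)/6 = 154/3 + l/6)
E(662, -142) + 292161 = (154/3 + (⅙)*(-142)) + 292161 = (154/3 - 71/3) + 292161 = 83/3 + 292161 = 876566/3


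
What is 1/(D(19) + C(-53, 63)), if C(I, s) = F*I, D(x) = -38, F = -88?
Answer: 1/4626 ≈ 0.00021617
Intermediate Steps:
C(I, s) = -88*I
1/(D(19) + C(-53, 63)) = 1/(-38 - 88*(-53)) = 1/(-38 + 4664) = 1/4626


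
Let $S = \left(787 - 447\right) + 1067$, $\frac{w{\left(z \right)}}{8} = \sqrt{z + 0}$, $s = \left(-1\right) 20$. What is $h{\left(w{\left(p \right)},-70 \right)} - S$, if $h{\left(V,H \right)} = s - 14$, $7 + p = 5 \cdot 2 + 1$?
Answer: $-1441$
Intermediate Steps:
$p = 4$ ($p = -7 + \left(5 \cdot 2 + 1\right) = -7 + \left(10 + 1\right) = -7 + 11 = 4$)
$s = -20$
$w{\left(z \right)} = 8 \sqrt{z}$ ($w{\left(z \right)} = 8 \sqrt{z + 0} = 8 \sqrt{z}$)
$S = 1407$ ($S = 340 + 1067 = 1407$)
$h{\left(V,H \right)} = -34$ ($h{\left(V,H \right)} = -20 - 14 = -34$)
$h{\left(w{\left(p \right)},-70 \right)} - S = -34 - 1407 = -1441$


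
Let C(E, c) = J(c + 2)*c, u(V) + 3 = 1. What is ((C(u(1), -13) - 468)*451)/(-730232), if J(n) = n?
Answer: 146575/730232 ≈ 0.20072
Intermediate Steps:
u(V) = -2 (u(V) = -3 + 1 = -2)
C(E, c) = c*(2 + c) (C(E, c) = (c + 2)*c = (2 + c)*c = c*(2 + c))
((C(u(1), -13) - 468)*451)/(-730232) = ((-13*(2 - 13) - 468)*451)/(-730232) = ((-13*(-11) - 468)*451)*(-1/730232) = ((143 - 468)*451)*(-1/730232) = -325*451*(-1/730232) = -146575*(-1/730232) = 146575/730232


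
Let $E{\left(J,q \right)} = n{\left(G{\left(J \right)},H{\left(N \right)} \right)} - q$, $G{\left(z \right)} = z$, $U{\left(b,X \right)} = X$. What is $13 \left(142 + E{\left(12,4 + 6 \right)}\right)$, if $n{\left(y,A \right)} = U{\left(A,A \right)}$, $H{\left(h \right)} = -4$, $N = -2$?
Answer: $1664$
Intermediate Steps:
$n{\left(y,A \right)} = A$
$E{\left(J,q \right)} = -4 - q$
$13 \left(142 + E{\left(12,4 + 6 \right)}\right) = 13 \left(142 - 14\right) = 13 \cdot 128 = 1664$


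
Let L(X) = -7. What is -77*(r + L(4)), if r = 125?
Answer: -9086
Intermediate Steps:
-77*(r + L(4)) = -77*(125 - 7) = -77*118 = -9086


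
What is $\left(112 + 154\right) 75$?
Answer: $19950$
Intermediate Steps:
$\left(112 + 154\right) 75 = 266 \cdot 75 = 19950$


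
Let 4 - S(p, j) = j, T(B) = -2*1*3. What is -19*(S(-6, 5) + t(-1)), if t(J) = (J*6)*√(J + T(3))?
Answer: 19 + 114*I*√7 ≈ 19.0 + 301.62*I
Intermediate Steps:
T(B) = -6 (T(B) = -2*3 = -6)
S(p, j) = 4 - j
t(J) = 6*J*√(-6 + J) (t(J) = (J*6)*√(J - 6) = (6*J)*√(-6 + J) = 6*J*√(-6 + J))
-19*(S(-6, 5) + t(-1)) = -19*((4 - 1*5) + 6*(-1)*√(-6 - 1)) = -19*((4 - 5) + 6*(-1)*√(-7)) = -19*(-1 + 6*(-1)*(I*√7)) = -19*(-1 - 6*I*√7) = 19 + 114*I*√7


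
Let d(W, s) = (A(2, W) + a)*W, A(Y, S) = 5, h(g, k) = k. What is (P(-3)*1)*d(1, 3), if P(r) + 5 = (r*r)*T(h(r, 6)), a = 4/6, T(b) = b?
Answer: 833/3 ≈ 277.67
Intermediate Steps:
a = 2/3 (a = 4*(1/6) = 2/3 ≈ 0.66667)
P(r) = -5 + 6*r**2 (P(r) = -5 + (r*r)*6 = -5 + r**2*6 = -5 + 6*r**2)
d(W, s) = 17*W/3 (d(W, s) = (5 + 2/3)*W = 17*W/3)
(P(-3)*1)*d(1, 3) = ((-5 + 6*(-3)**2)*1)*((17/3)*1) = ((-5 + 6*9)*1)*(17/3) = ((-5 + 54)*1)*(17/3) = (49*1)*(17/3) = 49*(17/3) = 833/3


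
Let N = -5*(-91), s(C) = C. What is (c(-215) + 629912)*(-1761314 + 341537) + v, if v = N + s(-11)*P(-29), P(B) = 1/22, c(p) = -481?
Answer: -1787303312865/2 ≈ -8.9365e+11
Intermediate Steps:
N = 455
P(B) = 1/22
v = 909/2 (v = 455 - 11*1/22 = 455 - 1/2 = 909/2 ≈ 454.50)
(c(-215) + 629912)*(-1761314 + 341537) + v = (-481 + 629912)*(-1761314 + 341537) + 909/2 = 629431*(-1419777) + 909/2 = -893651656887 + 909/2 = -1787303312865/2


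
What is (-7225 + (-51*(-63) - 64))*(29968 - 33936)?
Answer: 16173568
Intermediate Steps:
(-7225 + (-51*(-63) - 64))*(29968 - 33936) = (-7225 + (3213 - 64))*(-3968) = (-7225 + 3149)*(-3968) = -4076*(-3968) = 16173568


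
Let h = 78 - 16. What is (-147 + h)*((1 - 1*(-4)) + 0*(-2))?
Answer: -425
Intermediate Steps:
h = 62
(-147 + h)*((1 - 1*(-4)) + 0*(-2)) = (-147 + 62)*((1 - 1*(-4)) + 0*(-2)) = -85*((1 + 4) + 0) = -85*(5 + 0) = -85*5 = -425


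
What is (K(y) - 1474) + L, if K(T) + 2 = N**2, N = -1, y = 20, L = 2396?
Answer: 921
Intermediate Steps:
K(T) = -1 (K(T) = -2 + (-1)**2 = -2 + 1 = -1)
(K(y) - 1474) + L = (-1 - 1474) + 2396 = -1475 + 2396 = 921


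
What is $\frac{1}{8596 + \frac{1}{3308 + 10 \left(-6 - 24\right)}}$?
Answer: $\frac{3008}{25856769} \approx 0.00011633$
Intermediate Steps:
$\frac{1}{8596 + \frac{1}{3308 + 10 \left(-6 - 24\right)}} = \frac{1}{8596 + \frac{1}{3308 + 10 \left(-30\right)}} = \frac{1}{8596 + \frac{1}{3308 - 300}} = \frac{1}{8596 + \frac{1}{3008}} = \frac{1}{\frac{25856769}{3008}} = \frac{3008}{25856769}$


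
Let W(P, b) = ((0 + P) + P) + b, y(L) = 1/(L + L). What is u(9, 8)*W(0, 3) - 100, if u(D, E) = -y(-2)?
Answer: -397/4 ≈ -99.250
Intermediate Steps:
y(L) = 1/(2*L)
W(P, b) = b + 2*P (W(P, b) = (P + P) + b = 2*P + b = b + 2*P)
u(D, E) = 1/4 (u(D, E) = -1/(2*(-2)) = -(-1)/(2*2) = -1*(-1/4) = 1/4)
u(9, 8)*W(0, 3) - 100 = (3 + 2*0)/4 - 100 = (3 + 0)/4 - 100 = (1/4)*3 - 100 = 3/4 - 100 = -397/4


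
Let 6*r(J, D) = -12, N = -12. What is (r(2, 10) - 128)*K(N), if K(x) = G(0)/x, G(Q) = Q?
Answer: 0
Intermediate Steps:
r(J, D) = -2 (r(J, D) = (1/6)*(-12) = -2)
K(x) = 0 (K(x) = 0/x = 0)
(r(2, 10) - 128)*K(N) = (-2 - 128)*0 = -130*0 = 0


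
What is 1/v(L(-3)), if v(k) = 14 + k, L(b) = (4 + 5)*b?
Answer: -1/13 ≈ -0.076923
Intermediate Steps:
L(b) = 9*b
1/v(L(-3)) = 1/(14 + 9*(-3)) = 1/(14 - 27) = 1/(-13) = -1/13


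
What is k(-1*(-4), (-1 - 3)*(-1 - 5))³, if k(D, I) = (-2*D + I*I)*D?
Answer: 11728027648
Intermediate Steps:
k(D, I) = D*(I² - 2*D) (k(D, I) = (-2*D + I²)*D = (I² - 2*D)*D = D*(I² - 2*D))
k(-1*(-4), (-1 - 3)*(-1 - 5))³ = ((-1*(-4))*(((-1 - 3)*(-1 - 5))² - (-2)*(-4)))³ = (4*((-4*(-6))² - 2*4))³ = (4*(24² - 8))³ = (4*(576 - 8))³ = (4*568)³ = 2272³ = 11728027648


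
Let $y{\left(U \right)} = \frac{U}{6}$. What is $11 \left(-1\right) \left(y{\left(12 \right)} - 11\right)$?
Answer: $99$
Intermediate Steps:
$y{\left(U \right)} = \frac{U}{6}$ ($y{\left(U \right)} = U \frac{1}{6} = \frac{U}{6}$)
$11 \left(-1\right) \left(y{\left(12 \right)} - 11\right) = 11 \left(-1\right) \left(\frac{1}{6} \cdot 12 - 11\right) = - 11 \left(2 - 11\right) = \left(-11\right) \left(-9\right) = 99$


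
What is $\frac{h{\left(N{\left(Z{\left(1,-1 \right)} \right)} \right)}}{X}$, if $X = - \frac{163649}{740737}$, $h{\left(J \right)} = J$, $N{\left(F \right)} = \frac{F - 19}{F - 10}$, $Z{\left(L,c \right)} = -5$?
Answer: $- \frac{5925896}{818245} \approx -7.2422$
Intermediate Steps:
$N{\left(F \right)} = \frac{-19 + F}{-10 + F}$
$X = - \frac{163649}{740737}$ ($X = \left(-163649\right) \frac{1}{740737} = - \frac{163649}{740737} \approx -0.22093$)
$\frac{h{\left(N{\left(Z{\left(1,-1 \right)} \right)} \right)}}{X} = \frac{\frac{1}{-10 - 5} \left(-19 - 5\right)}{- \frac{163649}{740737}} = \frac{1}{-15} \left(-24\right) \left(- \frac{740737}{163649}\right) = \left(- \frac{1}{15}\right) \left(-24\right) \left(- \frac{740737}{163649}\right) = \frac{8}{5} \left(- \frac{740737}{163649}\right) = - \frac{5925896}{818245}$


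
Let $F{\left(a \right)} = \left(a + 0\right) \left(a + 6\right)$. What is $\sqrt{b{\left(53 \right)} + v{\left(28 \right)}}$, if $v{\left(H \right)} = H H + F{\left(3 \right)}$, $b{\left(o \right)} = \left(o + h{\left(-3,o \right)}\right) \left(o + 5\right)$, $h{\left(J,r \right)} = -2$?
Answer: $\sqrt{3769} \approx 61.392$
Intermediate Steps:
$F{\left(a \right)} = a \left(6 + a\right)$
$b{\left(o \right)} = \left(-2 + o\right) \left(5 + o\right)$ ($b{\left(o \right)} = \left(o - 2\right) \left(o + 5\right) = \left(-2 + o\right) \left(5 + o\right)$)
$v{\left(H \right)} = 27 + H^{2}$ ($v{\left(H \right)} = H H + 3 \left(6 + 3\right) = H^{2} + 3 \cdot 9 = H^{2} + 27 = 27 + H^{2}$)
$\sqrt{b{\left(53 \right)} + v{\left(28 \right)}} = \sqrt{\left(-10 + 53^{2} + 3 \cdot 53\right) + \left(27 + 28^{2}\right)} = \sqrt{\left(-10 + 2809 + 159\right) + \left(27 + 784\right)} = \sqrt{2958 + 811} = \sqrt{3769}$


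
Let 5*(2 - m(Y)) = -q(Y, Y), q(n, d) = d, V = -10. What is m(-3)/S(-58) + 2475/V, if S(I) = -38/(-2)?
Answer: -47011/190 ≈ -247.43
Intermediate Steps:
S(I) = 19 (S(I) = -38*(-1/2) = 19)
m(Y) = 2 + Y/5 (m(Y) = 2 - (-1)*Y/5 = 2 + Y/5)
m(-3)/S(-58) + 2475/V = (2 + (1/5)*(-3))/19 + 2475/(-10) = (2 - 3/5)*(1/19) + 2475*(-1/10) = (7/5)*(1/19) - 495/2 = 7/95 - 495/2 = -47011/190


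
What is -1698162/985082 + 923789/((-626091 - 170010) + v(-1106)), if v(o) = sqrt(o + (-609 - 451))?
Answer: -42874140413156356/14864812428558407 - 17551991*I*sqrt(6)/633776804367 ≈ -2.8843 - 6.7837e-5*I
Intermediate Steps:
v(o) = sqrt(-1060 + o) (v(o) = sqrt(o - 1060) = sqrt(-1060 + o))
-1698162/985082 + 923789/((-626091 - 170010) + v(-1106)) = -1698162/985082 + 923789/((-626091 - 170010) + sqrt(-1060 - 1106)) = -1698162*1/985082 + 923789/(-796101 + sqrt(-2166)) = -849081/492541 + 923789/(-796101 + 19*I*sqrt(6))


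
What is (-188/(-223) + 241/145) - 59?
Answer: -1826762/32335 ≈ -56.495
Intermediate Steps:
(-188/(-223) + 241/145) - 59 = (-188*(-1/223) + 241*(1/145)) - 59 = (188/223 + 241/145) - 59 = 81003/32335 - 59 = -1826762/32335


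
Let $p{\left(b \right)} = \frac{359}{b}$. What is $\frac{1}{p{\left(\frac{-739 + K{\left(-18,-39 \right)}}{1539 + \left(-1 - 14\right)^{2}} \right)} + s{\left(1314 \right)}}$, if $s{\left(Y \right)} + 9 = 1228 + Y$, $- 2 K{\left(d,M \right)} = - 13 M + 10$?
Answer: $\frac{95}{180323} \approx 0.00052683$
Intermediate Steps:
$K{\left(d,M \right)} = -5 + \frac{13 M}{2}$ ($K{\left(d,M \right)} = - \frac{- 13 M + 10}{2} = - \frac{10 - 13 M}{2} = -5 + \frac{13 M}{2}$)
$s{\left(Y \right)} = 1219 + Y$ ($s{\left(Y \right)} = -9 + \left(1228 + Y\right) = 1219 + Y$)
$\frac{1}{p{\left(\frac{-739 + K{\left(-18,-39 \right)}}{1539 + \left(-1 - 14\right)^{2}} \right)} + s{\left(1314 \right)}} = \frac{1}{\frac{359}{\left(-739 + \left(-5 + \frac{13}{2} \left(-39\right)\right)\right) \frac{1}{1539 + \left(-1 - 14\right)^{2}}} + \left(1219 + 1314\right)} = \frac{1}{\frac{359}{\left(-739 - \frac{517}{2}\right) \frac{1}{1539 + \left(-15\right)^{2}}} + 2533} = \frac{1}{\frac{359}{\left(-739 - \frac{517}{2}\right) \frac{1}{1539 + 225}} + 2533} = \frac{1}{\frac{359}{\left(- \frac{1995}{2}\right) \frac{1}{1764}} + 2533} = \frac{1}{\frac{359}{- \frac{95}{168}} + 2533} = \frac{1}{359 \left(- \frac{168}{95}\right) + 2533} = \frac{1}{- \frac{60312}{95} + 2533} = \frac{1}{\frac{180323}{95}} = \frac{95}{180323}$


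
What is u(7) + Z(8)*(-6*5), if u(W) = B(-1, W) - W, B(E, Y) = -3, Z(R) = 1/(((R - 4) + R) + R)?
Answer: -23/2 ≈ -11.500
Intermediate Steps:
Z(R) = 1/(-4 + 3*R) (Z(R) = 1/(((-4 + R) + R) + R) = 1/((-4 + 2*R) + R) = 1/(-4 + 3*R))
u(W) = -3 - W
u(7) + Z(8)*(-6*5) = (-3 - 1*7) + (-6*5)/(-4 + 3*8) = (-3 - 7) - 30/(-4 + 24) = -10 - 30/20 = -10 + (1/20)*(-30) = -10 - 3/2 = -23/2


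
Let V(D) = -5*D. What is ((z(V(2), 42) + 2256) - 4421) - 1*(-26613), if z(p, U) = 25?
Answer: 24473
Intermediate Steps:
((z(V(2), 42) + 2256) - 4421) - 1*(-26613) = ((25 + 2256) - 4421) - 1*(-26613) = (2281 - 4421) + 26613 = -2140 + 26613 = 24473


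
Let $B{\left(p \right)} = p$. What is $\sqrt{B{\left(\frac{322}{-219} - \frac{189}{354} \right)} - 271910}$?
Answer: $\frac{i \sqrt{181585273835946}}{25842} \approx 521.45 i$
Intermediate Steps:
$\sqrt{B{\left(\frac{322}{-219} - \frac{189}{354} \right)} - 271910} = \sqrt{\left(\frac{322}{-219} - \frac{189}{354}\right) - 271910} = \sqrt{\left(322 \left(- \frac{1}{219}\right) - \frac{63}{118}\right) - 271910} = \sqrt{\left(- \frac{322}{219} - \frac{63}{118}\right) - 271910} = \sqrt{- \frac{51793}{25842} - 271910} = \sqrt{- \frac{7026750013}{25842}} = \frac{i \sqrt{181585273835946}}{25842}$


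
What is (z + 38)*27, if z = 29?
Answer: 1809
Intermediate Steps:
(z + 38)*27 = (29 + 38)*27 = 67*27 = 1809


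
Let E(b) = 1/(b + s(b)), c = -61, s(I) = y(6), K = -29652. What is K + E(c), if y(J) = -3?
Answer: -1897729/64 ≈ -29652.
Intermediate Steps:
s(I) = -3
E(b) = 1/(-3 + b) (E(b) = 1/(b - 3) = 1/(-3 + b))
K + E(c) = -29652 + 1/(-3 - 61) = -29652 + 1/(-64) = -29652 - 1/64 = -1897729/64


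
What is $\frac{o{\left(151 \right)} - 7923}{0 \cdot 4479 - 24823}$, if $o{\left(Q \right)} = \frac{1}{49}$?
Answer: $\frac{388226}{1216327} \approx 0.31918$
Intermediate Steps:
$o{\left(Q \right)} = \frac{1}{49}$
$\frac{o{\left(151 \right)} - 7923}{0 \cdot 4479 - 24823} = \frac{\frac{1}{49} - 7923}{0 \cdot 4479 - 24823} = - \frac{388226}{49 \left(0 - 24823\right)} = - \frac{388226}{49 \left(-24823\right)} = \left(- \frac{388226}{49}\right) \left(- \frac{1}{24823}\right) = \frac{388226}{1216327}$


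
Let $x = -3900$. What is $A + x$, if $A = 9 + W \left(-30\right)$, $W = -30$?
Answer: $-2991$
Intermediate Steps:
$A = 909$ ($A = 9 - -900 = 9 + 900 = 909$)
$A + x = 909 - 3900 = -2991$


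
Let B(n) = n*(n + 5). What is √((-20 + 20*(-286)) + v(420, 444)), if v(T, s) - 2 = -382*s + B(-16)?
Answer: I*√175170 ≈ 418.53*I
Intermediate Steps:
B(n) = n*(5 + n)
v(T, s) = 178 - 382*s (v(T, s) = 2 + (-382*s - 16*(5 - 16)) = 2 + (-382*s - 16*(-11)) = 2 + (-382*s + 176) = 2 + (176 - 382*s) = 178 - 382*s)
√((-20 + 20*(-286)) + v(420, 444)) = √((-20 + 20*(-286)) + (178 - 382*444)) = √((-20 - 5720) + (178 - 169608)) = √(-5740 - 169430) = √(-175170) = I*√175170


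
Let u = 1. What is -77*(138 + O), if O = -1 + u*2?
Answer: -10703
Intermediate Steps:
O = 1 (O = -1 + 1*2 = -1 + 2 = 1)
-77*(138 + O) = -77*(138 + 1) = -77*139 = -10703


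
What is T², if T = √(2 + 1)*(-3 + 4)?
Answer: 3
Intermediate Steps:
T = √3 (T = √3*1 = √3 ≈ 1.7320)
T² = (√3)² = 3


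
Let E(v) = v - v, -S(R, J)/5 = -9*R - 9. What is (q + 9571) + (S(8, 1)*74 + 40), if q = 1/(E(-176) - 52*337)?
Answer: 693617443/17524 ≈ 39581.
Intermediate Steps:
S(R, J) = 45 + 45*R (S(R, J) = -5*(-9*R - 9) = -5*(-9 - 9*R) = 45 + 45*R)
E(v) = 0
q = -1/17524 (q = 1/(0 - 52*337) = 1/(0 - 17524) = 1/(-17524) = -1/17524 ≈ -5.7065e-5)
(q + 9571) + (S(8, 1)*74 + 40) = (-1/17524 + 9571) + ((45 + 45*8)*74 + 40) = 167722203/17524 + ((45 + 360)*74 + 40) = 167722203/17524 + (405*74 + 40) = 167722203/17524 + (29970 + 40) = 167722203/17524 + 30010 = 693617443/17524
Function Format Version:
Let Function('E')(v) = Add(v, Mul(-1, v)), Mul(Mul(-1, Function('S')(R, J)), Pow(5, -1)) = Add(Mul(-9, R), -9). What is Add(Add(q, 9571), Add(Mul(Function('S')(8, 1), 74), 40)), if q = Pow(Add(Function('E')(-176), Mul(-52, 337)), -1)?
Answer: Rational(693617443, 17524) ≈ 39581.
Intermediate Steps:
Function('S')(R, J) = Add(45, Mul(45, R)) (Function('S')(R, J) = Mul(-5, Add(Mul(-9, R), -9)) = Mul(-5, Add(-9, Mul(-9, R))) = Add(45, Mul(45, R)))
Function('E')(v) = 0
q = Rational(-1, 17524) (q = Pow(Add(0, Mul(-52, 337)), -1) = Pow(Add(0, -17524), -1) = Pow(-17524, -1) = Rational(-1, 17524) ≈ -5.7065e-5)
Add(Add(q, 9571), Add(Mul(Function('S')(8, 1), 74), 40)) = Add(Add(Rational(-1, 17524), 9571), Add(Mul(Add(45, Mul(45, 8)), 74), 40)) = Add(Rational(167722203, 17524), Add(Mul(Add(45, 360), 74), 40)) = Add(Rational(167722203, 17524), Add(Mul(405, 74), 40)) = Add(Rational(167722203, 17524), Add(29970, 40)) = Add(Rational(167722203, 17524), 30010) = Rational(693617443, 17524)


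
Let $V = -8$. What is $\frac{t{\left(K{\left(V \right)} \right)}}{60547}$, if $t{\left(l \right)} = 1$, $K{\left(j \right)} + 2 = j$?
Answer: $\frac{1}{60547} \approx 1.6516 \cdot 10^{-5}$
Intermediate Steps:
$K{\left(j \right)} = -2 + j$
$\frac{t{\left(K{\left(V \right)} \right)}}{60547} = 1 \cdot \frac{1}{60547} = \frac{1}{60547}$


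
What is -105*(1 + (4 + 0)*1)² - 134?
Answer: -2759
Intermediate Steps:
-105*(1 + (4 + 0)*1)² - 134 = -105*(1 + 4*1)² - 134 = -105*(1 + 4)² - 134 = -105*5² - 134 = -105*25 - 134 = -2625 - 134 = -2759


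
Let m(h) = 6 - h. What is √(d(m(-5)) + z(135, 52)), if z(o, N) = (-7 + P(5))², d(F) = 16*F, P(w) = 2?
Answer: √201 ≈ 14.177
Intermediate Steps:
z(o, N) = 25 (z(o, N) = (-7 + 2)² = (-5)² = 25)
√(d(m(-5)) + z(135, 52)) = √(16*(6 - 1*(-5)) + 25) = √(16*(6 + 5) + 25) = √(16*11 + 25) = √(176 + 25) = √201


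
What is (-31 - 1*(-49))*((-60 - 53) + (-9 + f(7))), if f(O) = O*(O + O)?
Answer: -432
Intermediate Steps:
f(O) = 2*O² (f(O) = O*(2*O) = 2*O²)
(-31 - 1*(-49))*((-60 - 53) + (-9 + f(7))) = (-31 - 1*(-49))*((-60 - 53) + (-9 + 2*7²)) = (-31 + 49)*(-113 + (-9 + 2*49)) = 18*(-113 + (-9 + 98)) = 18*(-113 + 89) = 18*(-24) = -432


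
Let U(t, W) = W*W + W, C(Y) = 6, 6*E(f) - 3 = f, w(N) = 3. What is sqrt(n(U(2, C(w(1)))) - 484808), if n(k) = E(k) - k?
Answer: I*sqrt(1939370)/2 ≈ 696.31*I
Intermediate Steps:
E(f) = 1/2 + f/6
U(t, W) = W + W**2 (U(t, W) = W**2 + W = W + W**2)
n(k) = 1/2 - 5*k/6 (n(k) = (1/2 + k/6) - k = 1/2 - 5*k/6)
sqrt(n(U(2, C(w(1)))) - 484808) = sqrt((1/2 - 5*(1 + 6)) - 484808) = sqrt((1/2 - 5*7) - 484808) = sqrt((1/2 - 5/6*42) - 484808) = sqrt((1/2 - 35) - 484808) = sqrt(-69/2 - 484808) = sqrt(-969685/2) = I*sqrt(1939370)/2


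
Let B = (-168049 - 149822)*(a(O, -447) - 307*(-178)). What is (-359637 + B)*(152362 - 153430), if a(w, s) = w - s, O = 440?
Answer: 18853072791840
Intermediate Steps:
B = -17652330243 (B = (-168049 - 149822)*((440 - 1*(-447)) - 307*(-178)) = -317871*((440 + 447) + 54646) = -317871*(887 + 54646) = -317871*55533 = -17652330243)
(-359637 + B)*(152362 - 153430) = (-359637 - 17652330243)*(152362 - 153430) = -17652689880*(-1068) = 18853072791840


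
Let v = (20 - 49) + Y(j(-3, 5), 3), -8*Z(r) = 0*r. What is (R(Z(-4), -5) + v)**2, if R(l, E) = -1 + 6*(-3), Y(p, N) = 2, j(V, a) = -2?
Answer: 2116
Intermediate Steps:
Z(r) = 0 (Z(r) = -0*r = -1/8*0 = 0)
R(l, E) = -19 (R(l, E) = -1 - 18 = -19)
v = -27 (v = (20 - 49) + 2 = -29 + 2 = -27)
(R(Z(-4), -5) + v)**2 = (-19 - 27)**2 = (-46)**2 = 2116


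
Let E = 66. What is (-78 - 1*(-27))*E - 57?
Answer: -3423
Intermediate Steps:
(-78 - 1*(-27))*E - 57 = (-78 - 1*(-27))*66 - 57 = (-78 + 27)*66 - 57 = -51*66 - 57 = -3366 - 57 = -3423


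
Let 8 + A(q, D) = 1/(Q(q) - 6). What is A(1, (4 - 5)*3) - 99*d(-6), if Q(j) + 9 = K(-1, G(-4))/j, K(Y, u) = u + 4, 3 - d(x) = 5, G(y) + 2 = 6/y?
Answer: 5508/29 ≈ 189.93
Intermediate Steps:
G(y) = -2 + 6/y
d(x) = -2 (d(x) = 3 - 1*5 = 3 - 5 = -2)
K(Y, u) = 4 + u
Q(j) = -9 + 1/(2*j) (Q(j) = -9 + (4 + (-2 + 6/(-4)))/j = -9 + (4 + (-2 + 6*(-¼)))/j = -9 + (4 + (-2 - 3/2))/j = -9 + (4 - 7/2)/j = -9 + 1/(2*j))
A(q, D) = -8 + 1/(-15 + 1/(2*q)) (A(q, D) = -8 + 1/((-9 + 1/(2*q)) - 6) = -8 + 1/(-15 + 1/(2*q)))
A(1, (4 - 5)*3) - 99*d(-6) = 2*(4 - 121*1)/(-1 + 30*1) - 99*(-2) = 2*(4 - 121)/(-1 + 30) + 198 = 2*(-117)/29 + 198 = 2*(1/29)*(-117) + 198 = -234/29 + 198 = 5508/29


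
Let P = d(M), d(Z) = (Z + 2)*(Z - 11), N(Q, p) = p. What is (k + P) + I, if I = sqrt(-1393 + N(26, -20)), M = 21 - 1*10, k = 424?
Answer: 424 + 3*I*sqrt(157) ≈ 424.0 + 37.59*I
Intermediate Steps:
M = 11 (M = 21 - 10 = 11)
I = 3*I*sqrt(157) (I = sqrt(-1393 - 20) = sqrt(-1413) = 3*I*sqrt(157) ≈ 37.59*I)
d(Z) = (-11 + Z)*(2 + Z) (d(Z) = (2 + Z)*(-11 + Z) = (-11 + Z)*(2 + Z))
P = 0 (P = -22 + 11**2 - 9*11 = -22 + 121 - 99 = 0)
(k + P) + I = (424 + 0) + 3*I*sqrt(157) = 424 + 3*I*sqrt(157)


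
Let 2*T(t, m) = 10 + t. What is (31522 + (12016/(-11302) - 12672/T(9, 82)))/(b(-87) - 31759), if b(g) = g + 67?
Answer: -120042686/126373313 ≈ -0.94991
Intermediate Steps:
T(t, m) = 5 + t/2 (T(t, m) = (10 + t)/2 = 5 + t/2)
b(g) = 67 + g
(31522 + (12016/(-11302) - 12672/T(9, 82)))/(b(-87) - 31759) = (31522 + (12016/(-11302) - 12672/(5 + (1/2)*9)))/((67 - 87) - 31759) = (31522 + (12016*(-1/11302) - 12672/(5 + 9/2)))/(-20 - 31759) = (31522 + (-6008/5651 - 12672/19/2))/(-31779) = (31522 + (-6008/5651 - 12672*2/19))*(-1/31779) = (31522 + (-6008/5651 - 25344/19))*(-1/31779) = (31522 - 143333096/107369)*(-1/31779) = (3241152522/107369)*(-1/31779) = -120042686/126373313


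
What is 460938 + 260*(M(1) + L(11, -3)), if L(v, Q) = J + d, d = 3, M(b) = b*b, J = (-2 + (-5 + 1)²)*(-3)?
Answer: 451058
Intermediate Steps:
J = -42 (J = (-2 + (-4)²)*(-3) = (-2 + 16)*(-3) = 14*(-3) = -42)
M(b) = b²
L(v, Q) = -39 (L(v, Q) = -42 + 3 = -39)
460938 + 260*(M(1) + L(11, -3)) = 460938 + 260*(1² - 39) = 460938 + 260*(1 - 39) = 460938 + 260*(-38) = 460938 - 9880 = 451058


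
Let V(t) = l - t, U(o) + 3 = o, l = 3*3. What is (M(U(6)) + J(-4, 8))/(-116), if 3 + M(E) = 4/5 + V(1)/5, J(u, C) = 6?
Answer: -27/580 ≈ -0.046552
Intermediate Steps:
l = 9
U(o) = -3 + o
V(t) = 9 - t
M(E) = -3/5 (M(E) = -3 + (4/5 + (9 - 1*1)/5) = -3 + (4*(1/5) + (9 - 1)*(1/5)) = -3 + (4/5 + 8*(1/5)) = -3 + (4/5 + 8/5) = -3 + 12/5 = -3/5)
(M(U(6)) + J(-4, 8))/(-116) = (-3/5 + 6)/(-116) = -1/116*27/5 = -27/580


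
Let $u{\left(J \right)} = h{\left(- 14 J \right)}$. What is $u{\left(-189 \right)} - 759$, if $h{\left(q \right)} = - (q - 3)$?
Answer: $-3402$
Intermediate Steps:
$h{\left(q \right)} = 3 - q$ ($h{\left(q \right)} = - (-3 + q) = 3 - q$)
$u{\left(J \right)} = 3 + 14 J$ ($u{\left(J \right)} = 3 - - 14 J = 3 + 14 J$)
$u{\left(-189 \right)} - 759 = \left(3 + 14 \left(-189\right)\right) - 759 = \left(3 - 2646\right) - 759 = -2643 - 759 = -3402$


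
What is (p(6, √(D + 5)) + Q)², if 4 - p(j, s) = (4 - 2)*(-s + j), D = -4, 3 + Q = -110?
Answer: 14161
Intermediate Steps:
Q = -113 (Q = -3 - 110 = -113)
p(j, s) = 4 - 2*j + 2*s (p(j, s) = 4 - (4 - 2)*(-s + j) = 4 - 2*(j - s) = 4 - (-2*s + 2*j) = 4 + (-2*j + 2*s) = 4 - 2*j + 2*s)
(p(6, √(D + 5)) + Q)² = ((4 - 2*6 + 2*√(-4 + 5)) - 113)² = ((4 - 12 + 2*√1) - 113)² = ((4 - 12 + 2*1) - 113)² = ((4 - 12 + 2) - 113)² = (-6 - 113)² = (-119)² = 14161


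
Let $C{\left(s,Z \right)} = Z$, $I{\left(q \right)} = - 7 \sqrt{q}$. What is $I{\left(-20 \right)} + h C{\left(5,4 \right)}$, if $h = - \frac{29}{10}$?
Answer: $- \frac{58}{5} - 14 i \sqrt{5} \approx -11.6 - 31.305 i$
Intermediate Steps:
$h = - \frac{29}{10}$ ($h = \left(-29\right) \frac{1}{10} = - \frac{29}{10} \approx -2.9$)
$I{\left(-20 \right)} + h C{\left(5,4 \right)} = - 7 \sqrt{-20} - \frac{58}{5} = - 7 \cdot 2 i \sqrt{5} - \frac{58}{5} = - 14 i \sqrt{5} - \frac{58}{5} = - \frac{58}{5} - 14 i \sqrt{5}$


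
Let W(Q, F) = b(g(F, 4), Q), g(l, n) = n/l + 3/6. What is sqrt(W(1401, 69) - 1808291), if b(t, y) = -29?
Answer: 8*I*sqrt(28255) ≈ 1344.7*I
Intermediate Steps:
g(l, n) = 1/2 + n/l (g(l, n) = n/l + 3*(1/6) = n/l + 1/2 = 1/2 + n/l)
W(Q, F) = -29
sqrt(W(1401, 69) - 1808291) = sqrt(-29 - 1808291) = sqrt(-1808320) = 8*I*sqrt(28255)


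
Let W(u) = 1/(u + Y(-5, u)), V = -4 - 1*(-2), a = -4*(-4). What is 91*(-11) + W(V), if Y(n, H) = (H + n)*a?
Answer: -114115/114 ≈ -1001.0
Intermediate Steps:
a = 16
Y(n, H) = 16*H + 16*n (Y(n, H) = (H + n)*16 = 16*H + 16*n)
V = -2 (V = -4 + 2 = -2)
W(u) = 1/(-80 + 17*u) (W(u) = 1/(u + (16*u + 16*(-5))) = 1/(u + (16*u - 80)) = 1/(u + (-80 + 16*u)) = 1/(-80 + 17*u))
91*(-11) + W(V) = 91*(-11) + 1/(-80 + 17*(-2)) = -1001 + 1/(-80 - 34) = -1001 + 1/(-114) = -1001 - 1/114 = -114115/114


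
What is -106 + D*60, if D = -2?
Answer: -226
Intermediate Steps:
-106 + D*60 = -106 - 2*60 = -106 - 120 = -226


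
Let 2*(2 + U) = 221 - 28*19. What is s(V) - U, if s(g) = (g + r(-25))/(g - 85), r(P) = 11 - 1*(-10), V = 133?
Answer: 3857/24 ≈ 160.71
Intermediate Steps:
r(P) = 21 (r(P) = 11 + 10 = 21)
s(g) = (21 + g)/(-85 + g) (s(g) = (g + 21)/(g - 85) = (21 + g)/(-85 + g))
U = -315/2 (U = -2 + (221 - 28*19)/2 = -2 + (221 - 532)/2 = -2 + (½)*(-311) = -2 - 311/2 = -315/2 ≈ -157.50)
s(V) - U = (21 + 133)/(-85 + 133) - 1*(-315/2) = 154/48 + 315/2 = (1/48)*154 + 315/2 = 77/24 + 315/2 = 3857/24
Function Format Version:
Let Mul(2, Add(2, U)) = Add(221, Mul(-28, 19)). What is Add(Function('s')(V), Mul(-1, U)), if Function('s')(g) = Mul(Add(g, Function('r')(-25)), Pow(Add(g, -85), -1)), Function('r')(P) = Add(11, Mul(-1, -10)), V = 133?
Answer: Rational(3857, 24) ≈ 160.71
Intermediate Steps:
Function('r')(P) = 21 (Function('r')(P) = Add(11, 10) = 21)
Function('s')(g) = Mul(Pow(Add(-85, g), -1), Add(21, g)) (Function('s')(g) = Mul(Add(g, 21), Pow(Add(g, -85), -1)) = Mul(Add(21, g), Pow(Add(-85, g), -1)) = Mul(Pow(Add(-85, g), -1), Add(21, g)))
U = Rational(-315, 2) (U = Add(-2, Mul(Rational(1, 2), Add(221, Mul(-28, 19)))) = Add(-2, Mul(Rational(1, 2), Add(221, -532))) = Add(-2, Mul(Rational(1, 2), -311)) = Add(-2, Rational(-311, 2)) = Rational(-315, 2) ≈ -157.50)
Add(Function('s')(V), Mul(-1, U)) = Add(Mul(Pow(Add(-85, 133), -1), Add(21, 133)), Mul(-1, Rational(-315, 2))) = Add(Mul(Pow(48, -1), 154), Rational(315, 2)) = Add(Mul(Rational(1, 48), 154), Rational(315, 2)) = Add(Rational(77, 24), Rational(315, 2)) = Rational(3857, 24)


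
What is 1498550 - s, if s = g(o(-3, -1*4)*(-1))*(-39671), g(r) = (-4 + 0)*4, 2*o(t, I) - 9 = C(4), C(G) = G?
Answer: 863814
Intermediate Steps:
o(t, I) = 13/2 (o(t, I) = 9/2 + (½)*4 = 9/2 + 2 = 13/2)
g(r) = -16 (g(r) = -4*4 = -16)
s = 634736 (s = -16*(-39671) = 634736)
1498550 - s = 1498550 - 1*634736 = 1498550 - 634736 = 863814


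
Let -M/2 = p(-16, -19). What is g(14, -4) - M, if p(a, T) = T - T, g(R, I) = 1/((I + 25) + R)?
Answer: 1/35 ≈ 0.028571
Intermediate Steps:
g(R, I) = 1/(25 + I + R) (g(R, I) = 1/((25 + I) + R) = 1/(25 + I + R))
p(a, T) = 0
M = 0 (M = -2*0 = 0)
g(14, -4) - M = 1/(25 - 4 + 14) - 1*0 = 1/35 + 0 = 1/35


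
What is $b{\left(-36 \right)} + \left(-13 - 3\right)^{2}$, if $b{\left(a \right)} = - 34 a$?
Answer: $1480$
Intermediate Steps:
$b{\left(-36 \right)} + \left(-13 - 3\right)^{2} = \left(-34\right) \left(-36\right) + \left(-13 - 3\right)^{2} = 1224 + \left(-16\right)^{2} = 1224 + 256 = 1480$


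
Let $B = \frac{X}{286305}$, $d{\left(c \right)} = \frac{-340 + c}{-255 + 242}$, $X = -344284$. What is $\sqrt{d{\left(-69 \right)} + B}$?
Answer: $\frac{\sqrt{419179061459145}}{3721965} \approx 5.5008$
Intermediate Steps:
$d{\left(c \right)} = \frac{340}{13} - \frac{c}{13}$ ($d{\left(c \right)} = \frac{-340 + c}{-13} = \left(-340 + c\right) \left(- \frac{1}{13}\right) = \frac{340}{13} - \frac{c}{13}$)
$B = - \frac{344284}{286305} \approx -1.2025$
$\sqrt{d{\left(-69 \right)} + B} = \sqrt{\left(\frac{340}{13} - - \frac{69}{13}\right) - \frac{344284}{286305}} = \sqrt{\left(\frac{340}{13} + \frac{69}{13}\right) - \frac{344284}{286305}} = \sqrt{\frac{409}{13} - \frac{344284}{286305}} = \sqrt{\frac{112623053}{3721965}} = \frac{\sqrt{419179061459145}}{3721965}$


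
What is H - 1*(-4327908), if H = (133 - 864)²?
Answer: 4862269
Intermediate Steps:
H = 534361 (H = (-731)² = 534361)
H - 1*(-4327908) = 534361 - 1*(-4327908) = 534361 + 4327908 = 4862269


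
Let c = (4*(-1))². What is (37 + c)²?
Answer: 2809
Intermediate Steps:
c = 16 (c = (-4)² = 16)
(37 + c)² = (37 + 16)² = 53² = 2809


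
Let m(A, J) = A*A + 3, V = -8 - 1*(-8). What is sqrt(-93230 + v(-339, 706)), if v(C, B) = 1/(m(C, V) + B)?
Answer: I*sqrt(1246512779871370)/115630 ≈ 305.34*I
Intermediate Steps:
V = 0 (V = -8 + 8 = 0)
m(A, J) = 3 + A**2 (m(A, J) = A**2 + 3 = 3 + A**2)
v(C, B) = 1/(3 + B + C**2) (v(C, B) = 1/((3 + C**2) + B) = 1/(3 + B + C**2))
sqrt(-93230 + v(-339, 706)) = sqrt(-93230 + 1/(3 + 706 + (-339)**2)) = sqrt(-93230 + 1/(3 + 706 + 114921)) = sqrt(-93230 + 1/115630) = sqrt(-10780184899/115630) = I*sqrt(1246512779871370)/115630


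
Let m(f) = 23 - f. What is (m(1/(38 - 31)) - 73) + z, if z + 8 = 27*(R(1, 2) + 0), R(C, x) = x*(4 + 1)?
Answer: 1483/7 ≈ 211.86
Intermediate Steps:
R(C, x) = 5*x (R(C, x) = x*5 = 5*x)
z = 262 (z = -8 + 27*(5*2 + 0) = -8 + 27*(10 + 0) = -8 + 27*10 = -8 + 270 = 262)
(m(1/(38 - 31)) - 73) + z = ((23 - 1/(38 - 31)) - 73) + 262 = ((23 - 1/7) - 73) + 262 = ((23 - 1*⅐) - 73) + 262 = ((23 - ⅐) - 73) + 262 = (160/7 - 73) + 262 = -351/7 + 262 = 1483/7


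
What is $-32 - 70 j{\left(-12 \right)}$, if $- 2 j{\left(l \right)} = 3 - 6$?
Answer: $-137$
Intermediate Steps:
$j{\left(l \right)} = \frac{3}{2}$ ($j{\left(l \right)} = - \frac{3 - 6}{2} = \left(- \frac{1}{2}\right) \left(-3\right) = \frac{3}{2}$)
$-32 - 70 j{\left(-12 \right)} = -32 - 105 = -137$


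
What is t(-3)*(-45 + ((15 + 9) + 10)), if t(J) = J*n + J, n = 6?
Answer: 231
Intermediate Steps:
t(J) = 7*J (t(J) = J*6 + J = 6*J + J = 7*J)
t(-3)*(-45 + ((15 + 9) + 10)) = (7*(-3))*(-45 + ((15 + 9) + 10)) = -21*(-45 + (24 + 10)) = -21*(-45 + 34) = -21*(-11) = 231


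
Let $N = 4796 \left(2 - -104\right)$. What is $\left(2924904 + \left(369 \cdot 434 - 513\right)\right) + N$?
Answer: $3592913$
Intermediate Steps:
$N = 508376$ ($N = 4796 \left(2 + 104\right) = 4796 \cdot 106 = 508376$)
$\left(2924904 + \left(369 \cdot 434 - 513\right)\right) + N = \left(2924904 + \left(369 \cdot 434 - 513\right)\right) + 508376 = \left(2924904 + \left(160146 - 513\right)\right) + 508376 = \left(2924904 + 159633\right) + 508376 = 3084537 + 508376 = 3592913$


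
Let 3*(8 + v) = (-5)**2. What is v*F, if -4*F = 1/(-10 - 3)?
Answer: 1/156 ≈ 0.0064103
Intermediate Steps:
F = 1/52 (F = -1/(4*(-10 - 3)) = -1/4/(-13) = -1/4*(-1/13) = 1/52 ≈ 0.019231)
v = 1/3 (v = -8 + (1/3)*(-5)**2 = -8 + (1/3)*25 = -8 + 25/3 = 1/3 ≈ 0.33333)
v*F = (1/3)*(1/52) = 1/156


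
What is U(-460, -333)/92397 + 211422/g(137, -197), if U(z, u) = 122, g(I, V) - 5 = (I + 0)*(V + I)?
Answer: -19533756304/759041355 ≈ -25.735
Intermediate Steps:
g(I, V) = 5 + I*(I + V) (g(I, V) = 5 + (I + 0)*(V + I) = 5 + I*(I + V))
U(-460, -333)/92397 + 211422/g(137, -197) = 122/92397 + 211422/(5 + 137² + 137*(-197)) = 122*(1/92397) + 211422/(5 + 18769 - 26989) = 122/92397 + 211422/(-8215) = 122/92397 + 211422*(-1/8215) = 122/92397 - 211422/8215 = -19533756304/759041355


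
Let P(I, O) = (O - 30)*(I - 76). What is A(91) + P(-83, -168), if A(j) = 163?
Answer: 31645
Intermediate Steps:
P(I, O) = (-76 + I)*(-30 + O) (P(I, O) = (-30 + O)*(-76 + I) = (-76 + I)*(-30 + O))
A(91) + P(-83, -168) = 163 + (2280 - 76*(-168) - 30*(-83) - 83*(-168)) = 163 + (2280 + 12768 + 2490 + 13944) = 163 + 31482 = 31645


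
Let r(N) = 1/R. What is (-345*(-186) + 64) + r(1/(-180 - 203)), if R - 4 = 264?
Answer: 17214713/268 ≈ 64234.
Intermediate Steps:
R = 268 (R = 4 + 264 = 268)
r(N) = 1/268
(-345*(-186) + 64) + r(1/(-180 - 203)) = (-345*(-186) + 64) + 1/268 = (64170 + 64) + 1/268 = 64234 + 1/268 = 17214713/268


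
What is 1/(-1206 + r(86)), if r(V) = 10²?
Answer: -1/1106 ≈ -0.00090416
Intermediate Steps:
r(V) = 100
1/(-1206 + r(86)) = 1/(-1206 + 100) = 1/(-1106) = -1/1106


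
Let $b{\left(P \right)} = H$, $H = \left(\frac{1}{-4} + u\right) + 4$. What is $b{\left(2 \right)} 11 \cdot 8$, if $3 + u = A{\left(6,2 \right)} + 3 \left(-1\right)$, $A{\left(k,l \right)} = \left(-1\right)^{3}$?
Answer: $-286$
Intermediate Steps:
$A{\left(k,l \right)} = -1$
$u = -7$ ($u = -3 + \left(-1 + 3 \left(-1\right)\right) = -3 - 4 = -7$)
$H = - \frac{13}{4}$ ($H = \left(\frac{1}{-4} - 7\right) + 4 = \left(- \frac{1}{4} - 7\right) + 4 = - \frac{29}{4} + 4 = - \frac{13}{4} \approx -3.25$)
$b{\left(P \right)} = - \frac{13}{4}$
$b{\left(2 \right)} 11 \cdot 8 = \left(- \frac{13}{4}\right) 11 \cdot 8 = \left(- \frac{143}{4}\right) 8 = -286$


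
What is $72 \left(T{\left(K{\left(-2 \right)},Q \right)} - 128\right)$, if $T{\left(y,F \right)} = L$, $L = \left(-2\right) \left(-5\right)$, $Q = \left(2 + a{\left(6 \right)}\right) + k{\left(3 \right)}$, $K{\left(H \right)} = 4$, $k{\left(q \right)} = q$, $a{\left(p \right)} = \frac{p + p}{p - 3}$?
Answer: $-8496$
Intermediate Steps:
$a{\left(p \right)} = \frac{2 p}{-3 + p}$
$Q = 9$ ($Q = \left(2 + 2 \cdot 6 \frac{1}{-3 + 6}\right) + 3 = \left(2 + 2 \cdot 6 \cdot \frac{1}{3}\right) + 3 = \left(2 + 4\right) + 3 = 6 + 3 = 9$)
$L = 10$
$T{\left(y,F \right)} = 10$
$72 \left(T{\left(K{\left(-2 \right)},Q \right)} - 128\right) = 72 \left(10 - 128\right) = 72 \left(-118\right) = -8496$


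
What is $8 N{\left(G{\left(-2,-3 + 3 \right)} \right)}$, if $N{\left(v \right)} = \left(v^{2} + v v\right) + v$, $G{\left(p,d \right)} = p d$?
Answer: $0$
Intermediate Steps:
$G{\left(p,d \right)} = d p$
$N{\left(v \right)} = v + 2 v^{2}$ ($N{\left(v \right)} = \left(v^{2} + v^{2}\right) + v = 2 v^{2} + v = v + 2 v^{2}$)
$8 N{\left(G{\left(-2,-3 + 3 \right)} \right)} = 8 \left(-3 + 3\right) \left(-2\right) \left(1 + 2 \left(-3 + 3\right) \left(-2\right)\right) = 8 \cdot 0 \left(-2\right) \left(1 + 2 \cdot 0 \left(-2\right)\right) = 8 \cdot 0 \left(1 + 2 \cdot 0\right) = 8 \cdot 0 \left(1 + 0\right) = 8 \cdot 0 \cdot 1 = 8 \cdot 0 = 0$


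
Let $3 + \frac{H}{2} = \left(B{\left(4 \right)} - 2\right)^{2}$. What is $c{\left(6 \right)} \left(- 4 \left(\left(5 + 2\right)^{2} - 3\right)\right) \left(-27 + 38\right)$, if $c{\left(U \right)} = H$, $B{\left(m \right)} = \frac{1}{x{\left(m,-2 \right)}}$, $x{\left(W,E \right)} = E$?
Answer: $-13156$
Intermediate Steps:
$B{\left(m \right)} = - \frac{1}{2}$ ($B{\left(m \right)} = \frac{1}{-2} = - \frac{1}{2}$)
$H = \frac{13}{2}$ ($H = -6 + 2 \left(- \frac{1}{2} - 2\right)^{2} = -6 + 2 \left(- \frac{5}{2}\right)^{2} = -6 + 2 \cdot \frac{25}{4} = -6 + \frac{25}{2} = \frac{13}{2} \approx 6.5$)
$c{\left(U \right)} = \frac{13}{2}$
$c{\left(6 \right)} \left(- 4 \left(\left(5 + 2\right)^{2} - 3\right)\right) \left(-27 + 38\right) = \frac{13 \left(- 4 \left(\left(5 + 2\right)^{2} - 3\right)\right)}{2} \left(-27 + 38\right) = \frac{13 \left(- 4 \left(7^{2} - 3\right)\right)}{2} \cdot 11 = \frac{13 \left(- 4 \left(49 - 3\right)\right)}{2} \cdot 11 = \frac{13 \left(\left(-4\right) 46\right)}{2} \cdot 11 = \frac{13}{2} \left(-184\right) 11 = \left(-1196\right) 11 = -13156$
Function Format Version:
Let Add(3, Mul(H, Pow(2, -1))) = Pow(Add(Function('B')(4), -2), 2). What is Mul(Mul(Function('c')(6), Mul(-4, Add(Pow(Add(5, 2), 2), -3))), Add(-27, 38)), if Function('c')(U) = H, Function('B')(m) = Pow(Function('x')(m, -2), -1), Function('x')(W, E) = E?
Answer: -13156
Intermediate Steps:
Function('B')(m) = Rational(-1, 2) (Function('B')(m) = Pow(-2, -1) = Rational(-1, 2))
H = Rational(13, 2) (H = Add(-6, Mul(2, Pow(Add(Rational(-1, 2), -2), 2))) = Add(-6, Mul(2, Pow(Rational(-5, 2), 2))) = Add(-6, Mul(2, Rational(25, 4))) = Add(-6, Rational(25, 2)) = Rational(13, 2) ≈ 6.5000)
Function('c')(U) = Rational(13, 2)
Mul(Mul(Function('c')(6), Mul(-4, Add(Pow(Add(5, 2), 2), -3))), Add(-27, 38)) = Mul(Mul(Rational(13, 2), Mul(-4, Add(Pow(Add(5, 2), 2), -3))), Add(-27, 38)) = Mul(Mul(Rational(13, 2), Mul(-4, Add(Pow(7, 2), -3))), 11) = Mul(Mul(Rational(13, 2), Mul(-4, Add(49, -3))), 11) = Mul(Mul(Rational(13, 2), Mul(-4, 46)), 11) = Mul(Mul(Rational(13, 2), -184), 11) = Mul(-1196, 11) = -13156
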